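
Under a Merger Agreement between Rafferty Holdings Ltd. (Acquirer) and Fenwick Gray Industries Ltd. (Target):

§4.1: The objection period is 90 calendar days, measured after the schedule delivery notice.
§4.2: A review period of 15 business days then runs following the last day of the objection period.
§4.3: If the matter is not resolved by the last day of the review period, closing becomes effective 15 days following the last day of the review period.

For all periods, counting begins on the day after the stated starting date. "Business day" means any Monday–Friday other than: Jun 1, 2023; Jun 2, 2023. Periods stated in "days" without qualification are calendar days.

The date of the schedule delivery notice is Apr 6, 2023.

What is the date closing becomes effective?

Aug 10, 2023

The last day of the objection period: 90 calendar days after Apr 6, 2023 is Jul 5, 2023.
The last day of the review period: counting 15 business days from Wednesday, Jul 5, 2023 (Jul 6, Jul 7, Jul 10, Jul 11, …, Jul 24, Jul 25, Jul 26, skipping weekends) reaches Wednesday, Jul 26, 2023.
The date closing becomes effective: Jul 26, 2023 + 15 days = Aug 10, 2023.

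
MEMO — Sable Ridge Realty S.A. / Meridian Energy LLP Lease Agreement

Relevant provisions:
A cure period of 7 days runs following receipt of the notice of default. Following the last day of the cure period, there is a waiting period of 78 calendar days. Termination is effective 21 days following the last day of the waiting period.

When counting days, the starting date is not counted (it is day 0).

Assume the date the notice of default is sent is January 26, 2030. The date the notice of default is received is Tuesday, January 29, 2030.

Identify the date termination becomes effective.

Adding 7 calendar days to January 29, 2030 gives February 5, 2030, which is the last day of the cure period.
Adding 78 calendar days to February 5, 2030 gives April 24, 2030, which is the last day of the waiting period.
The date termination becomes effective: April 24, 2030 + 21 days = May 15, 2030.

May 15, 2030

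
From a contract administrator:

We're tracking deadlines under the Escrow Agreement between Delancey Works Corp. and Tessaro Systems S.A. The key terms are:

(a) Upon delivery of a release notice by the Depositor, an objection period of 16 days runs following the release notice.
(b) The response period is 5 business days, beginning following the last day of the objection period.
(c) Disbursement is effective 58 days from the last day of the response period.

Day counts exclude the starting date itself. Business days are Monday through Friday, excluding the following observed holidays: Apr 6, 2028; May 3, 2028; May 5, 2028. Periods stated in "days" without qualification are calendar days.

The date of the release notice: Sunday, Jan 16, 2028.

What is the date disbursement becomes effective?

Apr 6, 2028

The last day of the objection period: 16 calendar days after Jan 16, 2028 is Feb 1, 2028.
The last day of the response period: 5 business days after Tuesday, Feb 1, 2028, skipping weekends — Feb 2, Feb 3, Feb 4, Feb 7, Feb 8 — lands on Tuesday, Feb 8, 2028.
Adding 58 calendar days to Feb 8, 2028 gives Apr 6, 2028, which is the date disbursement becomes effective.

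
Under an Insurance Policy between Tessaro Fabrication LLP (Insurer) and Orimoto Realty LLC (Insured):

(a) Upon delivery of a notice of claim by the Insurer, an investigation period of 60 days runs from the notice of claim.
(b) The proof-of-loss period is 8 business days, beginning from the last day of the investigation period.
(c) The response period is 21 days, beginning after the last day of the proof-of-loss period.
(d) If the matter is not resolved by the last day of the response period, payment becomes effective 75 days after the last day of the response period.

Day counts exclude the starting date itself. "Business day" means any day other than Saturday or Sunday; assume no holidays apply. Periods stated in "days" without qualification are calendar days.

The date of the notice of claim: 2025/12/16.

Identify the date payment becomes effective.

2026/06/01

The last day of the investigation period: 2025/12/16 + 60 days = 2026/02/14.
The last day of the proof-of-loss period: 8 business days after Saturday, 2026/02/14, skipping weekends — Feb 16, Feb 17, Feb 18, Feb 19, Feb 20, Feb 23, Feb 24, Feb 25 — lands on Wednesday, 2026/02/25.
The last day of the response period: 2026/02/25 + 21 days = 2026/03/18.
Adding 75 calendar days to 2026/03/18 gives 2026/06/01, which is the date payment becomes effective.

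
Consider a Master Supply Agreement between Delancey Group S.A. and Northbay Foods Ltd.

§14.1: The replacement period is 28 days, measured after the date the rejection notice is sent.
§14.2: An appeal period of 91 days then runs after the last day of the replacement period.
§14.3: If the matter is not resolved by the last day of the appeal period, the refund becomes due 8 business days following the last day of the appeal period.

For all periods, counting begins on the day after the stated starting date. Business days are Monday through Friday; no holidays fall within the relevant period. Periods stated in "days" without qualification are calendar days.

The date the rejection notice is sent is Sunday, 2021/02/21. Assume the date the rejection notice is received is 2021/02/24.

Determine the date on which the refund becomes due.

Adding 28 calendar days to 2021/02/21 gives 2021/03/21, which is the last day of the replacement period.
The last day of the appeal period: 91 calendar days after 2021/03/21 is 2021/06/20.
The date on which the refund becomes due: counting 8 business days from Sunday, 2021/06/20 (Jun 21, Jun 22, Jun 23, Jun 24, Jun 25, Jun 28, Jun 29, Jun 30, skipping weekends) reaches Wednesday, 2021/06/30.

2021/06/30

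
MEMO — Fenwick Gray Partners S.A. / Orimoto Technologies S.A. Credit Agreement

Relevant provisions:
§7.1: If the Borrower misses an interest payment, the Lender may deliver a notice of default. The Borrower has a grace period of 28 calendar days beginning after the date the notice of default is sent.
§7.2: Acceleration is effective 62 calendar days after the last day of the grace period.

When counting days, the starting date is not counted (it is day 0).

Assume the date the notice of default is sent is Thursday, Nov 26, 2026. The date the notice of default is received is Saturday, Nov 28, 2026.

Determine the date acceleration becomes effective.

Feb 24, 2027

The last day of the grace period: Nov 26, 2026 + 28 days = Dec 24, 2026.
The date acceleration becomes effective: 62 calendar days after Dec 24, 2026 is Feb 24, 2027.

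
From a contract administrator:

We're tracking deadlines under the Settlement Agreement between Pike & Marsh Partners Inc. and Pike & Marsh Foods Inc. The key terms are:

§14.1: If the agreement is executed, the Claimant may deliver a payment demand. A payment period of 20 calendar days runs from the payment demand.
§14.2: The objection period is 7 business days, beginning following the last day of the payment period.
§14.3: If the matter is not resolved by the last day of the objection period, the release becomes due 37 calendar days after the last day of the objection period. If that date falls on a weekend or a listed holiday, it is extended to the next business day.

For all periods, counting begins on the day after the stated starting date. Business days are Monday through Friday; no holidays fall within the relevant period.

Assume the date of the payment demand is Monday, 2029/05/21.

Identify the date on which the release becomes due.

2029/07/26

Adding 20 calendar days to 2029/05/21 gives 2029/06/10, which is the last day of the payment period.
The last day of the objection period: 7 business days after Sunday, 2029/06/10, skipping weekends — Jun 11, Jun 12, Jun 13, Jun 14, Jun 15, Jun 18, Jun 19 — lands on Tuesday, 2029/06/19.
The date on which the release becomes due: 2029/06/19 + 37 days = 2029/07/26. 2029/07/26 is a Thursday, so no roll-forward applies.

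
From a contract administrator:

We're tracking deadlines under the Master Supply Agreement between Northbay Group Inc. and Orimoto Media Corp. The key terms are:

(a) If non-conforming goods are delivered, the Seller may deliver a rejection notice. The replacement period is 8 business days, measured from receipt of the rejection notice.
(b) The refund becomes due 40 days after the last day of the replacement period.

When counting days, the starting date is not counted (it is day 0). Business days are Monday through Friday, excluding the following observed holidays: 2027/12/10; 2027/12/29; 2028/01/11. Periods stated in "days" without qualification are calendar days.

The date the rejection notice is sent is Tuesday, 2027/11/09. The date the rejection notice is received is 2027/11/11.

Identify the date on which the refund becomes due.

2028/01/02

The last day of the replacement period: 8 business days after Thursday, 2027/11/11, skipping weekends — Nov 12, Nov 15, Nov 16, Nov 17, Nov 18, Nov 19, Nov 22, Nov 23 — lands on Tuesday, 2027/11/23.
The date on which the refund becomes due: 40 calendar days after 2027/11/23 is 2028/01/02.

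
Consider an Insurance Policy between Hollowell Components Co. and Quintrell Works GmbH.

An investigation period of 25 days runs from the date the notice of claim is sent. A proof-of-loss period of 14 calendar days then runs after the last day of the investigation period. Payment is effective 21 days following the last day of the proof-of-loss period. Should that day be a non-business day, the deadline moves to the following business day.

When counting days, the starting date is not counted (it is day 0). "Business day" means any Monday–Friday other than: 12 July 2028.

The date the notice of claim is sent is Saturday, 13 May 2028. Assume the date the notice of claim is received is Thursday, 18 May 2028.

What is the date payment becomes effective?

Adding 25 calendar days to 13 May 2028 gives 7 June 2028, which is the last day of the investigation period.
The last day of the proof-of-loss period: 7 June 2028 + 14 days = 21 June 2028.
The date payment becomes effective: 21 calendar days after 21 June 2028 is 12 July 2028. That falls on Wednesday, a listed holiday, so it rolls to the next business day, Thursday, 13 July 2028.

13 July 2028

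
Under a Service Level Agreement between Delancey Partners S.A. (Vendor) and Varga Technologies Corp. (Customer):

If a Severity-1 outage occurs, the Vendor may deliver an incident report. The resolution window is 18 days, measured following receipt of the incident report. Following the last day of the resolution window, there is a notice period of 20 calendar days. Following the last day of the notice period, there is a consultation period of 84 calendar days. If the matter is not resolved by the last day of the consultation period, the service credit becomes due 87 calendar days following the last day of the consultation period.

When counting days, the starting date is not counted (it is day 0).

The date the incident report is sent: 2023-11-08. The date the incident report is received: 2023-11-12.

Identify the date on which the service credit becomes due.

2024-06-08

The last day of the resolution window: 2023-11-12 + 18 days = 2023-11-30.
The last day of the notice period: 2023-11-30 + 20 days = 2023-12-20.
Adding 84 calendar days to 2023-12-20 gives 2024-03-13, which is the last day of the consultation period.
The date on which the service credit becomes due: 2024-03-13 + 87 days = 2024-06-08.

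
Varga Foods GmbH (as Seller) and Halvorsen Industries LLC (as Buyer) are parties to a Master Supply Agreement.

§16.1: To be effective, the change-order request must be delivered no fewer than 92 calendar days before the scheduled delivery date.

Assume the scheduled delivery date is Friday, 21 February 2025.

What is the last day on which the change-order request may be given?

21 November 2024

Counting back 92 calendar days from 21 February 2025 gives 21 November 2024.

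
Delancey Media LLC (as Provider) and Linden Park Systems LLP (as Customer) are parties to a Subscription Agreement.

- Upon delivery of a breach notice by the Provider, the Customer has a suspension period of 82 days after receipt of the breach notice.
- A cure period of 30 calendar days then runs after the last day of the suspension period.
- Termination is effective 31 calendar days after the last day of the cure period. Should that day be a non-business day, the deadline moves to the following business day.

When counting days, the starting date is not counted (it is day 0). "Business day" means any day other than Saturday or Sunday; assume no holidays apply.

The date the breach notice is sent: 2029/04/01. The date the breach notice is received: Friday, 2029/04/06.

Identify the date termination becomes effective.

The last day of the suspension period: 82 calendar days after 2029/04/06 is 2029/06/27.
The last day of the cure period: 30 calendar days after 2029/06/27 is 2029/07/27.
The date termination becomes effective: 2029/07/27 + 31 days = 2029/08/27. 2029/08/27 is a Monday, so no roll-forward applies.

2029/08/27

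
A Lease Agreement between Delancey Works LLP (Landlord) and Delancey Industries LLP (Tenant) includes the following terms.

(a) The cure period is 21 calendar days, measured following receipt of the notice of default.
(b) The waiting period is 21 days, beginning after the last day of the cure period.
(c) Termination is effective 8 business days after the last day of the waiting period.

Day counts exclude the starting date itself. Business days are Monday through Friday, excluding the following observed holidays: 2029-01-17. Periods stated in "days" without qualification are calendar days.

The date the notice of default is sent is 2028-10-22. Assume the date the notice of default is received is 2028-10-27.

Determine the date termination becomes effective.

The last day of the cure period: 21 calendar days after 2028-10-27 is 2028-11-17.
Adding 21 calendar days to 2028-11-17 gives 2028-12-08, which is the last day of the waiting period.
The date termination becomes effective: counting 8 business days from Friday, 2028-12-08 (Dec 11, Dec 12, Dec 13, Dec 14, Dec 15, Dec 18, Dec 19, Dec 20, skipping weekends) reaches Wednesday, 2028-12-20.

2028-12-20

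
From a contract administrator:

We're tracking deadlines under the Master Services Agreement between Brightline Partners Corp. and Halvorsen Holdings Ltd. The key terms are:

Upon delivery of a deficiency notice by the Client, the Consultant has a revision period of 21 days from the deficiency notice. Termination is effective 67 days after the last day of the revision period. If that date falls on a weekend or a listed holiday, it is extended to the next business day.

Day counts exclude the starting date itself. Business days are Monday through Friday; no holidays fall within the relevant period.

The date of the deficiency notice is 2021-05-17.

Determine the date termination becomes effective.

The last day of the revision period: 21 calendar days after 2021-05-17 is 2021-06-07.
The date termination becomes effective: 67 calendar days after 2021-06-07 is 2021-08-13. 2021-08-13 is a Friday, so no roll-forward applies.

2021-08-13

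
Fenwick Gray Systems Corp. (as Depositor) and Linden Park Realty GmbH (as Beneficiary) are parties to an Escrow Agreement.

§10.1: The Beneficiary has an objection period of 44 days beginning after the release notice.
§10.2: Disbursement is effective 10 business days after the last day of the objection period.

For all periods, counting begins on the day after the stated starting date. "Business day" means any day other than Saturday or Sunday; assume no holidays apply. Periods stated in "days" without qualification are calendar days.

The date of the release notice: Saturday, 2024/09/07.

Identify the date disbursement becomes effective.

The last day of the objection period: 2024/09/07 + 44 days = 2024/10/21.
The date disbursement becomes effective: 10 business days after Monday, 2024/10/21, skipping weekends — Oct 22, Oct 23, Oct 24, Oct 25, Oct 28, Oct 29, Oct 30, Oct 31, Nov 1, Nov 4 — lands on Monday, 2024/11/04.

2024/11/04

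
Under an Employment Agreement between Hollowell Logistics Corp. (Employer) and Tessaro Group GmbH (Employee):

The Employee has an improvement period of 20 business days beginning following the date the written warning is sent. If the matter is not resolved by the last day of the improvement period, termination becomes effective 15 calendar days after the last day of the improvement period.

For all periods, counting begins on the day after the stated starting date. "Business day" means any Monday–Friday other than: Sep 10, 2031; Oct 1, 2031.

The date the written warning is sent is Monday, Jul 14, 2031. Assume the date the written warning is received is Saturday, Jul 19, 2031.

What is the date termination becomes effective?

From Monday, Jul 14, 2031, 20 business days (Jul 15, Jul 16, Jul 17, Jul 18, …, Aug 7, Aug 8, Aug 11, skipping weekends) brings us to Monday, Aug 11, 2031, which is the last day of the improvement period.
Adding 15 calendar days to Aug 11, 2031 gives Aug 26, 2031, which is the date termination becomes effective.

Aug 26, 2031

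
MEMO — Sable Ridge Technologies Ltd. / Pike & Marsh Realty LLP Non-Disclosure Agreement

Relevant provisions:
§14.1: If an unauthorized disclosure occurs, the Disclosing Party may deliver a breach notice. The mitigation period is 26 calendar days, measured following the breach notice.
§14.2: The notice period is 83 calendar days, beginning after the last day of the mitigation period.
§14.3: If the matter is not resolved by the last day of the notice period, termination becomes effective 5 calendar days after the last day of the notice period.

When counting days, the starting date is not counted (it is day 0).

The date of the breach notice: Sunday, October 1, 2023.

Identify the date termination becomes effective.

January 23, 2024

Adding 26 calendar days to October 1, 2023 gives October 27, 2023, which is the last day of the mitigation period.
The last day of the notice period: October 27, 2023 + 83 days = January 18, 2024.
The date termination becomes effective: 5 calendar days after January 18, 2024 is January 23, 2024.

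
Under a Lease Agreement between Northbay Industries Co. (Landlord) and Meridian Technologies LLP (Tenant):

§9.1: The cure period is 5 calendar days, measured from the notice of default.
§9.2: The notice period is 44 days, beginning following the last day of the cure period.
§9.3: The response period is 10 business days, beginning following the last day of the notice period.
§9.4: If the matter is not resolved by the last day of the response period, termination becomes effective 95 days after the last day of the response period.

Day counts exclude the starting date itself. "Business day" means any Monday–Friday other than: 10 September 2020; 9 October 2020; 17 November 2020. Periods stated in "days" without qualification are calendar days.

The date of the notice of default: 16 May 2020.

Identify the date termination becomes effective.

The last day of the cure period: 5 calendar days after 16 May 2020 is 21 May 2020.
The last day of the notice period: 21 May 2020 + 44 days = 4 July 2020.
The last day of the response period: counting 10 business days from Saturday, 4 July 2020 (Jul 6, Jul 7, Jul 8, Jul 9, Jul 10, Jul 13, Jul 14, Jul 15, Jul 16, Jul 17, skipping weekends) reaches Friday, 17 July 2020.
The date termination becomes effective: 95 calendar days after 17 July 2020 is 20 October 2020.

20 October 2020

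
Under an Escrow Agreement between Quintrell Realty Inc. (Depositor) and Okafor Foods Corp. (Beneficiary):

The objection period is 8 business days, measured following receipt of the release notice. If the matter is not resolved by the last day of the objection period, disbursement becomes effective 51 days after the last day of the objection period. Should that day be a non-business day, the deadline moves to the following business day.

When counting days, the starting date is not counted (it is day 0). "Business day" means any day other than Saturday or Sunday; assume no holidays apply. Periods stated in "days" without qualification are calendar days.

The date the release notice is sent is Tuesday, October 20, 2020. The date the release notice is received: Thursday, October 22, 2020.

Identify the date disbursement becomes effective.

From Thursday, October 22, 2020, 8 business days (Oct 23, Oct 26, Oct 27, Oct 28, Oct 29, Oct 30, Nov 2, Nov 3, skipping weekends) brings us to Tuesday, November 3, 2020, which is the last day of the objection period.
Adding 51 calendar days to November 3, 2020 gives December 24, 2020, which is the date disbursement becomes effective. December 24, 2020 is a Thursday, so no roll-forward applies.

December 24, 2020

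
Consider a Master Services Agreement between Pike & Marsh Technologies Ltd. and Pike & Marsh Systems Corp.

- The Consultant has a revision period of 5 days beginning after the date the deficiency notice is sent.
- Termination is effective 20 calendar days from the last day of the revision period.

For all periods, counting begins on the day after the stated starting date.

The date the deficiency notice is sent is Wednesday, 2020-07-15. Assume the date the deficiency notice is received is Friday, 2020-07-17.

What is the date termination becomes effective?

The last day of the revision period: 5 calendar days after 2020-07-15 is 2020-07-20.
The date termination becomes effective: 20 calendar days after 2020-07-20 is 2020-08-09.

2020-08-09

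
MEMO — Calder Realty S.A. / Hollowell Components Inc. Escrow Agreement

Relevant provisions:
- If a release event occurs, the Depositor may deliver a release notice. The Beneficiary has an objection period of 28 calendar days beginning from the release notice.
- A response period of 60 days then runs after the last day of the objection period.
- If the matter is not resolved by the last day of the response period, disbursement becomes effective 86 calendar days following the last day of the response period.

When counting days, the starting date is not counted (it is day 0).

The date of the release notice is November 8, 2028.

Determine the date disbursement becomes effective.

The last day of the objection period: 28 calendar days after November 8, 2028 is December 6, 2028.
The last day of the response period: December 6, 2028 + 60 days = February 4, 2029.
Adding 86 calendar days to February 4, 2029 gives May 1, 2029, which is the date disbursement becomes effective.

May 1, 2029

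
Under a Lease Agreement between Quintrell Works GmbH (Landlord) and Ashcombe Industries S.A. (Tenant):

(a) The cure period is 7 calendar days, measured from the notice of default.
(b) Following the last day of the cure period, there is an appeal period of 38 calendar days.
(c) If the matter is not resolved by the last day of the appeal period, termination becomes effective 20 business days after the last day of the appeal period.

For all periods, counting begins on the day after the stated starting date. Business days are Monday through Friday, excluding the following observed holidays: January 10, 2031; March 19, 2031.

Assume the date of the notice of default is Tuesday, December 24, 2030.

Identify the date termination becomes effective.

The last day of the cure period: 7 calendar days after December 24, 2030 is December 31, 2030.
The last day of the appeal period: 38 calendar days after December 31, 2030 is February 7, 2031.
From Friday, February 7, 2031, 20 business days (Feb 10, Feb 11, Feb 12, Feb 13, …, Mar 5, Mar 6, Mar 7, skipping weekends) brings us to Friday, March 7, 2031, which is the date termination becomes effective.

March 7, 2031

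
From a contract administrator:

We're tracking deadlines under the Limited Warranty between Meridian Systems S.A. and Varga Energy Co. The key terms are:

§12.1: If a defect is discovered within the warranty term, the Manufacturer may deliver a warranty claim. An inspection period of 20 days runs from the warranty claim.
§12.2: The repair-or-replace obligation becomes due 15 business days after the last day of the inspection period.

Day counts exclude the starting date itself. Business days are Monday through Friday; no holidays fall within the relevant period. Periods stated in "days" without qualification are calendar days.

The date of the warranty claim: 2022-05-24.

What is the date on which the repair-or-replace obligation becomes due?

Adding 20 calendar days to 2022-05-24 gives 2022-06-13, which is the last day of the inspection period.
From Monday, 2022-06-13, 15 business days (Jun 14, Jun 15, Jun 16, Jun 17, …, Jun 30, Jul 1, Jul 4, skipping weekends) brings us to Monday, 2022-07-04, which is the date on which the repair-or-replace obligation becomes due.

2022-07-04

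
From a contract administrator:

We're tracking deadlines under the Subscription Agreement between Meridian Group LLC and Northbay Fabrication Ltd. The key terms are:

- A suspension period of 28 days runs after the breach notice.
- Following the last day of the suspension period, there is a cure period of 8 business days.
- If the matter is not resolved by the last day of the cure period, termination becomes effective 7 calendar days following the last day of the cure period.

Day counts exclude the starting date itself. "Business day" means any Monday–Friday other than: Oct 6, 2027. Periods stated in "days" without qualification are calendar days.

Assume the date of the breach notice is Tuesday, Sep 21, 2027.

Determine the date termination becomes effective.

Nov 5, 2027

The last day of the suspension period: Sep 21, 2027 + 28 days = Oct 19, 2027.
The last day of the cure period: counting 8 business days from Tuesday, Oct 19, 2027 (Oct 20, Oct 21, Oct 22, Oct 25, Oct 26, Oct 27, Oct 28, Oct 29, skipping weekends) reaches Friday, Oct 29, 2027.
The date termination becomes effective: 7 calendar days after Oct 29, 2027 is Nov 5, 2027.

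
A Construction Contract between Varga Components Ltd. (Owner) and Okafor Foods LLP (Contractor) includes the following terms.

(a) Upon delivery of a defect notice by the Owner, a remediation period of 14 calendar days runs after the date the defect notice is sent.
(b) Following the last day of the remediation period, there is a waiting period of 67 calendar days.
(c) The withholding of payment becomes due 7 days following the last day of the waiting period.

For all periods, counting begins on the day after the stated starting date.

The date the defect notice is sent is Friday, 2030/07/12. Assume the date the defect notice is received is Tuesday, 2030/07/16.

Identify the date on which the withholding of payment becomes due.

2030/10/08

Adding 14 calendar days to 2030/07/12 gives 2030/07/26, which is the last day of the remediation period.
The last day of the waiting period: 67 calendar days after 2030/07/26 is 2030/10/01.
The date on which the withholding of payment becomes due: 7 calendar days after 2030/10/01 is 2030/10/08.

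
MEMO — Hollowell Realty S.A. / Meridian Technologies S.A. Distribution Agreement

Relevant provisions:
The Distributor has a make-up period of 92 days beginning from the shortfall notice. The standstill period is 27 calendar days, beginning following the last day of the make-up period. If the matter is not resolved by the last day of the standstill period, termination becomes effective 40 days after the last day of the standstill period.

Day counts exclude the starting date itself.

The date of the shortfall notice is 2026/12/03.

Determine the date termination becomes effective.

2027/05/11

The last day of the make-up period: 2026/12/03 + 92 days = 2027/03/05.
The last day of the standstill period: 27 calendar days after 2027/03/05 is 2027/04/01.
The date termination becomes effective: 40 calendar days after 2027/04/01 is 2027/05/11.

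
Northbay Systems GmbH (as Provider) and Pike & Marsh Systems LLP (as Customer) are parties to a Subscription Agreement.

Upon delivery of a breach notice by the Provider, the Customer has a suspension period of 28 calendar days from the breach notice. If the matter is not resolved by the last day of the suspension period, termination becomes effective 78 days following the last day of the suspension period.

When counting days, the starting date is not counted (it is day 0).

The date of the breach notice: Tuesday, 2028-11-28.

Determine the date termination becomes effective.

The last day of the suspension period: 28 calendar days after 2028-11-28 is 2028-12-26.
The date termination becomes effective: 78 calendar days after 2028-12-26 is 2029-03-14.

2029-03-14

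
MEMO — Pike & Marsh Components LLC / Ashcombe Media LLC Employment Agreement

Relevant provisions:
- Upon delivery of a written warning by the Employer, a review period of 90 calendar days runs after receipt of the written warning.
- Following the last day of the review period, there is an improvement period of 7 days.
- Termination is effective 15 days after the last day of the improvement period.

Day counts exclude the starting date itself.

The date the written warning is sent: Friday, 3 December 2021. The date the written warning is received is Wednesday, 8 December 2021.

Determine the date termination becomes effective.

Adding 90 calendar days to 8 December 2021 gives 8 March 2022, which is the last day of the review period.
The last day of the improvement period: 7 calendar days after 8 March 2022 is 15 March 2022.
The date termination becomes effective: 15 March 2022 + 15 days = 30 March 2022.

30 March 2022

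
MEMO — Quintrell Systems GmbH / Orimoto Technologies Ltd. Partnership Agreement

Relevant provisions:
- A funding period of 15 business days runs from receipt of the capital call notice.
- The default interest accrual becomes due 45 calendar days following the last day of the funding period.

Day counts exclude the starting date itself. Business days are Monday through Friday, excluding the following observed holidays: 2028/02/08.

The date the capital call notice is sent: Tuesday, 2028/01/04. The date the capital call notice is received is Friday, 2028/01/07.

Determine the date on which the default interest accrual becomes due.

The last day of the funding period: counting 15 business days from Friday, 2028/01/07 (Jan 10, Jan 11, Jan 12, Jan 13, …, Jan 26, Jan 27, Jan 28, skipping weekends) reaches Friday, 2028/01/28.
The date on which the default interest accrual becomes due: 45 calendar days after 2028/01/28 is 2028/03/13.

2028/03/13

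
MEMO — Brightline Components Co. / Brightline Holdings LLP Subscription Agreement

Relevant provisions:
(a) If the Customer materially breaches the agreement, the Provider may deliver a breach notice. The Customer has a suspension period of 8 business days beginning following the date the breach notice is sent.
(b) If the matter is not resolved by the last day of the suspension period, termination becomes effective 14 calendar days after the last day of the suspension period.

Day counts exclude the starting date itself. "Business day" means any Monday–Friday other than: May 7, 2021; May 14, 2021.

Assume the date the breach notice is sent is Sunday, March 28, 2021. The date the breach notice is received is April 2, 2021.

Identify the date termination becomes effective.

April 21, 2021

From Sunday, March 28, 2021, 8 business days (Mar 29, Mar 30, Mar 31, Apr 1, Apr 2, Apr 5, Apr 6, Apr 7, skipping weekends) brings us to Wednesday, April 7, 2021, which is the last day of the suspension period.
The date termination becomes effective: 14 calendar days after April 7, 2021 is April 21, 2021.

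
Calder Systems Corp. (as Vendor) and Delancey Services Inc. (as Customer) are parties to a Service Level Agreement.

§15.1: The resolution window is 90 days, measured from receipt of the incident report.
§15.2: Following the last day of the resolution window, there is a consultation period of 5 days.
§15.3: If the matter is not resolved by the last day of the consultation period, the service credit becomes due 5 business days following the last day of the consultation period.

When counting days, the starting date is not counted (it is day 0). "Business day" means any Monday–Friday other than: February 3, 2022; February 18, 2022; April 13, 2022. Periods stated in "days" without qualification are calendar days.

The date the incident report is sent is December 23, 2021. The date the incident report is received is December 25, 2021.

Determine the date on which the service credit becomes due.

The last day of the resolution window: 90 calendar days after December 25, 2021 is March 25, 2022.
The last day of the consultation period: 5 calendar days after March 25, 2022 is March 30, 2022.
From Wednesday, March 30, 2022, 5 business days (Mar 31, Apr 1, Apr 4, Apr 5, Apr 6, skipping weekends) brings us to Wednesday, April 6, 2022, which is the date on which the service credit becomes due.

April 6, 2022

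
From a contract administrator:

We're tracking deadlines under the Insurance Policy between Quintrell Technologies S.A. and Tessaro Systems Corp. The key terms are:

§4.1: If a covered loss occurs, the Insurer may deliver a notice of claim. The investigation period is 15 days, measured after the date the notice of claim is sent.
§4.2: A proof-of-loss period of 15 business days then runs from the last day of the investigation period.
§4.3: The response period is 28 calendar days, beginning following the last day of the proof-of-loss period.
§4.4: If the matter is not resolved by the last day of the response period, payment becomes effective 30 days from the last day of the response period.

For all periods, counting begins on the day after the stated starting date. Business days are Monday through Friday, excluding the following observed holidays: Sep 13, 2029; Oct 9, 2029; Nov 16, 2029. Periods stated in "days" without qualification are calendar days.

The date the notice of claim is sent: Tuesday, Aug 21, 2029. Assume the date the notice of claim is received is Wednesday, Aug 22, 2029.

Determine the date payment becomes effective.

The last day of the investigation period: 15 calendar days after Aug 21, 2029 is Sep 5, 2029.
The last day of the proof-of-loss period: 15 business days after Wednesday, Sep 5, 2029, skipping weekends and the listed holiday on Sep 13 — Sep 6, Sep 7, Sep 10, Sep 11, …, Sep 25, Sep 26, Sep 27 — lands on Thursday, Sep 27, 2029.
The last day of the response period: Sep 27, 2029 + 28 days = Oct 25, 2029.
Adding 30 calendar days to Oct 25, 2029 gives Nov 24, 2029, which is the date payment becomes effective.

Nov 24, 2029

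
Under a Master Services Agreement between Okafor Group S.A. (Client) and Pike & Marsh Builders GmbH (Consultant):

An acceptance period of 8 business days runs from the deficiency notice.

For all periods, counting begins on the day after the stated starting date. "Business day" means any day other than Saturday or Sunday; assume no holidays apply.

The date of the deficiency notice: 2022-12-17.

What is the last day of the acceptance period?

2022-12-28

From Saturday, 2022-12-17, 8 business days (Dec 19, Dec 20, Dec 21, Dec 22, Dec 23, Dec 26, Dec 27, Dec 28, skipping weekends) brings us to Wednesday, 2022-12-28, which is the last day of the acceptance period.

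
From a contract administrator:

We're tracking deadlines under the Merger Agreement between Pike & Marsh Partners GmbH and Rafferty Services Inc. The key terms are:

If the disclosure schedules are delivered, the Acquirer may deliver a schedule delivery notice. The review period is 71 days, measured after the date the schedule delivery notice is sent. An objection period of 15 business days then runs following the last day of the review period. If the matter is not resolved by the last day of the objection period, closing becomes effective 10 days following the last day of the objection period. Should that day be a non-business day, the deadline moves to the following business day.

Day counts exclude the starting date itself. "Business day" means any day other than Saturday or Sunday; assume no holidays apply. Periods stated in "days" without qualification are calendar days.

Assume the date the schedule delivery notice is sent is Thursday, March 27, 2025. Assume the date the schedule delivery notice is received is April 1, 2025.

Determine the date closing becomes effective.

Adding 71 calendar days to March 27, 2025 gives June 6, 2025, which is the last day of the review period.
From Friday, June 6, 2025, 15 business days (Jun 9, Jun 10, Jun 11, Jun 12, …, Jun 25, Jun 26, Jun 27, skipping weekends) brings us to Friday, June 27, 2025, which is the last day of the objection period.
The date closing becomes effective: June 27, 2025 + 10 days = July 7, 2025. July 7, 2025 is a Monday, so no roll-forward applies.

July 7, 2025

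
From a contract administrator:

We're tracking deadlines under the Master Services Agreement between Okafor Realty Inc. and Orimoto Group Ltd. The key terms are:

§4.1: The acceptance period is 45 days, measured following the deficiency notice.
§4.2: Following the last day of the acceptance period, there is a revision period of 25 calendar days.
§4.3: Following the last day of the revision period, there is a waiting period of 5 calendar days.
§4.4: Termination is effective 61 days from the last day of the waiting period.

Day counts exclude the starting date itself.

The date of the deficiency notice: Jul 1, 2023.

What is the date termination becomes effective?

The last day of the acceptance period: 45 calendar days after Jul 1, 2023 is Aug 15, 2023.
Adding 25 calendar days to Aug 15, 2023 gives Sep 9, 2023, which is the last day of the revision period.
The last day of the waiting period: 5 calendar days after Sep 9, 2023 is Sep 14, 2023.
The date termination becomes effective: 61 calendar days after Sep 14, 2023 is Nov 14, 2023.

Nov 14, 2023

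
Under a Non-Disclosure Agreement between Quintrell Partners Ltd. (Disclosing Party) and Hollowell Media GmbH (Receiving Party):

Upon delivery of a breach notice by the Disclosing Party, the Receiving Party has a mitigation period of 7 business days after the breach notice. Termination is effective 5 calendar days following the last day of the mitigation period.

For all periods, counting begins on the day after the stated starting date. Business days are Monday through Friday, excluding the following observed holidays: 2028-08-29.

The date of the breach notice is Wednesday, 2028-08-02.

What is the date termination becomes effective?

The last day of the mitigation period: 7 business days after Wednesday, 2028-08-02, skipping weekends — Aug 3, Aug 4, Aug 7, Aug 8, Aug 9, Aug 10, Aug 11 — lands on Friday, 2028-08-11.
The date termination becomes effective: 2028-08-11 + 5 days = 2028-08-16.

2028-08-16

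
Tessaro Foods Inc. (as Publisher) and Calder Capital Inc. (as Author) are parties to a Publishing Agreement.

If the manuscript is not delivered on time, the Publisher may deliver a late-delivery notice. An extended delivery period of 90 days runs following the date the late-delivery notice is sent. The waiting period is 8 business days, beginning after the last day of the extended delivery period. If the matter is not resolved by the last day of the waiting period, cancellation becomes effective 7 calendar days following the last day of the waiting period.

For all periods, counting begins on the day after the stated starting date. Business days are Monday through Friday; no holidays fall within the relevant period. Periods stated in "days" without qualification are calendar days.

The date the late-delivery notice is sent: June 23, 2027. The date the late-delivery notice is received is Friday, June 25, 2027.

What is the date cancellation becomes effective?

October 8, 2027

The last day of the extended delivery period: June 23, 2027 + 90 days = September 21, 2027.
From Tuesday, September 21, 2027, 8 business days (Sep 22, Sep 23, Sep 24, Sep 27, Sep 28, Sep 29, Sep 30, Oct 1, skipping weekends) brings us to Friday, October 1, 2027, which is the last day of the waiting period.
Adding 7 calendar days to October 1, 2027 gives October 8, 2027, which is the date cancellation becomes effective.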